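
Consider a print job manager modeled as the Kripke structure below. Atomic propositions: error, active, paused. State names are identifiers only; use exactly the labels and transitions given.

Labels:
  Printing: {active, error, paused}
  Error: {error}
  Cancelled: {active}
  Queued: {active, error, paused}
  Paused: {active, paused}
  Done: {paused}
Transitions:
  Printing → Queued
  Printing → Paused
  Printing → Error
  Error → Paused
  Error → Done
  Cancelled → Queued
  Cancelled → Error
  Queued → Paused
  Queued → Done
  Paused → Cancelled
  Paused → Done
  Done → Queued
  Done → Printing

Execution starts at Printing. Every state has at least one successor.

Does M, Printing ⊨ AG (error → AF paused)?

Yes

States satisfying error → AF paused: {Printing, Error, Cancelled, Queued, Paused, Done}.
States satisfying AG (error → AF paused): {Printing, Error, Cancelled, Queued, Paused, Done}.
Every state reachable from Printing satisfies error → AF paused.
Printing ∈ Sat(AG (error → AF paused)).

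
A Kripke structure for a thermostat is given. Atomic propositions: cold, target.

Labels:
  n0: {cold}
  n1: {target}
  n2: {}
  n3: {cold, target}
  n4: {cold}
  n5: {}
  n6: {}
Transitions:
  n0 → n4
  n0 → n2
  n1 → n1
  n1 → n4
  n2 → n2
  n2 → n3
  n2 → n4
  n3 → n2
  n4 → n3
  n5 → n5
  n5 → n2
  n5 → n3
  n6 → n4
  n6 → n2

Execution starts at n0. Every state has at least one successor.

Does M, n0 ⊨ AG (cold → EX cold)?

No

States satisfying cold → EX cold: {n0, n1, n2, n4, n5, n6}.
States satisfying AG (cold → EX cold): ∅.
n3 is reachable from n0 and violates cold → EX cold, so AG fails at n0.
n0 ∉ Sat(AG (cold → EX cold)).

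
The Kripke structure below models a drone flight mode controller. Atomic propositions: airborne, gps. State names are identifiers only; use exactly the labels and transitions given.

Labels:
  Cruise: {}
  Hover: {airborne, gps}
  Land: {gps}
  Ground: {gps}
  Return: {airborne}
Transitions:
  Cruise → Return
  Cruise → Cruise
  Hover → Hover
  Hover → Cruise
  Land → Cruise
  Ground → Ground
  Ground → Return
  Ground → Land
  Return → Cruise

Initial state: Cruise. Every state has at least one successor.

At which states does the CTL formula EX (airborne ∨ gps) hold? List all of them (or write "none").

States satisfying airborne ∨ gps: {Hover, Land, Ground, Return}.
States satisfying EX (airborne ∨ gps): {Cruise, Hover, Ground}.

{Cruise, Hover, Ground}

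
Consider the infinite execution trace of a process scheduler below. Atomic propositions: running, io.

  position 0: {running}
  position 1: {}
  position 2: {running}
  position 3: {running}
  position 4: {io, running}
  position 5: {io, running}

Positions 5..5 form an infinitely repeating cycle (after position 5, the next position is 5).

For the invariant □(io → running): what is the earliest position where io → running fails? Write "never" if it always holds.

never

io → running holds at every position 0..5, and those are all the positions the trace ever visits, so the invariant □(io → running) is never violated.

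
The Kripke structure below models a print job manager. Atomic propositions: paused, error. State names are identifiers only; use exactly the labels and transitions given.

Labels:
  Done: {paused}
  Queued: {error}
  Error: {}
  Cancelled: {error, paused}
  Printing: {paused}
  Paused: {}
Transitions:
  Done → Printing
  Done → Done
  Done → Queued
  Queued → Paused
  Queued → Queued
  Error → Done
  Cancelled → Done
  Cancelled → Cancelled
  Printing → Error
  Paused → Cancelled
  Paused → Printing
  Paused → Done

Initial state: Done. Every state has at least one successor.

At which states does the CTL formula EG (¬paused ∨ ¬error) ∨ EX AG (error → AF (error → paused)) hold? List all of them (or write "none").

{Done, Queued, Error, Printing, Paused}

States satisfying ¬paused ∨ ¬error: {Done, Queued, Error, Printing, Paused}.
States satisfying EG (¬paused ∨ ¬error): {Done, Queued, Error, Printing, Paused}.
States satisfying AG (error → AF (error → paused)): ∅.
States satisfying EX AG (error → AF (error → paused)): ∅.
States satisfying EG (¬paused ∨ ¬error) ∨ EX AG (error → AF (error → paused)): {Done, Queued, Error, Printing, Paused}.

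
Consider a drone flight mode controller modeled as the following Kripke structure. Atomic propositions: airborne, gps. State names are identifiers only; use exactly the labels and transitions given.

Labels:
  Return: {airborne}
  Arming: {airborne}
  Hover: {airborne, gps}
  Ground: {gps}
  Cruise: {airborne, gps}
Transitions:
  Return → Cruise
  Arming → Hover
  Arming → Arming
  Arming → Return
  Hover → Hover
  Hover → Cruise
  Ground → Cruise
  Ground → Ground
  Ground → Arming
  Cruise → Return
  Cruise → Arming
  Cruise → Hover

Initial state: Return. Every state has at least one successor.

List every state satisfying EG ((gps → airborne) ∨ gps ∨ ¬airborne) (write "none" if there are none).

{Return, Arming, Hover, Ground, Cruise}

States satisfying (gps → airborne) ∨ gps ∨ ¬airborne: {Return, Arming, Hover, Ground, Cruise}.
States satisfying EG ((gps → airborne) ∨ gps ∨ ¬airborne): {Return, Arming, Hover, Ground, Cruise}.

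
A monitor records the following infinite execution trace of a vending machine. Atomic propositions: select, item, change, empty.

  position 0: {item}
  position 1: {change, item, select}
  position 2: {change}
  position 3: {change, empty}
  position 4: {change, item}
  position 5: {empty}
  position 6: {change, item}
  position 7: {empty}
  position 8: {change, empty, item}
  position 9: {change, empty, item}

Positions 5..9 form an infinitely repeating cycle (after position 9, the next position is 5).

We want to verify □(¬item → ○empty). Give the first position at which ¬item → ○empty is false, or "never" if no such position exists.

Check ¬item → ○empty at each position in order: 0 ✓, 1 ✓, 2 ✓.
At position 3 the labels are {change, empty} and the next position 4 has {change, item}, so ¬item → ○empty is false there. This is the first violation.

3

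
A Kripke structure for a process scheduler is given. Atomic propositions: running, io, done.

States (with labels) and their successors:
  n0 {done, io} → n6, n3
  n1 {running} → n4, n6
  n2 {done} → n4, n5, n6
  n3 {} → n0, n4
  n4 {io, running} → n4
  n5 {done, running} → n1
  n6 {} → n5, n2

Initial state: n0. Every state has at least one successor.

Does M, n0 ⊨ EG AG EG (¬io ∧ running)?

States satisfying AG EG (¬io ∧ running): ∅.
States satisfying EG AG EG (¬io ∧ running): ∅.
No suitable path/successor from n0 witnesses the formula.
n0 ∉ Sat(EG AG EG (¬io ∧ running)).

Violated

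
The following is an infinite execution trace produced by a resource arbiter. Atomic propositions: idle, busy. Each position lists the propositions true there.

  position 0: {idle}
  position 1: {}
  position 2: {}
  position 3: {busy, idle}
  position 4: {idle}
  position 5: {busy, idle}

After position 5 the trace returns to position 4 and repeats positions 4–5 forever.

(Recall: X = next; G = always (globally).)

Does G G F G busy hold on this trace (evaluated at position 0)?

No

G F G busy must hold at every position from 0 onward. It fails at position 0, so G G F G busy is false.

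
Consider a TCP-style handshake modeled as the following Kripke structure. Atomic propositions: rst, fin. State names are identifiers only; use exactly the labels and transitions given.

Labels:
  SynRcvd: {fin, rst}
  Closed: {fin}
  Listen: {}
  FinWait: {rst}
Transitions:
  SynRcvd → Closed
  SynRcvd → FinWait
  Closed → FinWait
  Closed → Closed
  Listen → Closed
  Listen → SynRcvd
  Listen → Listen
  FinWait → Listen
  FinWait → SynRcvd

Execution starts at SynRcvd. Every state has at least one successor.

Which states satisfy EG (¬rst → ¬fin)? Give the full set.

{SynRcvd, Listen, FinWait}

States satisfying ¬rst → ¬fin: {SynRcvd, Listen, FinWait}.
States satisfying EG (¬rst → ¬fin): {SynRcvd, Listen, FinWait}.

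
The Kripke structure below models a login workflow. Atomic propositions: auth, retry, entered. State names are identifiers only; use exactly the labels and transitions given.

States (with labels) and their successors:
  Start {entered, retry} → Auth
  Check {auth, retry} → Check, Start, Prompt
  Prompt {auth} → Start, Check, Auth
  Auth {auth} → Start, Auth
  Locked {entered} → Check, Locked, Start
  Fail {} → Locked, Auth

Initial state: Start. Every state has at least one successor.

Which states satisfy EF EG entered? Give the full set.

{Locked, Fail}

States satisfying EG entered: {Locked}.
States satisfying EF EG entered: {Locked, Fail}.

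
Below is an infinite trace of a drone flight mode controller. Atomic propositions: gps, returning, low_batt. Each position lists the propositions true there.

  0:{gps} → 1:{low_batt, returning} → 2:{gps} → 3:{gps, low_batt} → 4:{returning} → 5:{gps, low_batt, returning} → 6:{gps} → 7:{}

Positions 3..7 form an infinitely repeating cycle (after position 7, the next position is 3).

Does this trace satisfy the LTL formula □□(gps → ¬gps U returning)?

□(gps → ¬gps U returning) must hold at every position from 0 onward. It fails at position 0, so □□(gps → ¬gps U returning) is false.

Does not hold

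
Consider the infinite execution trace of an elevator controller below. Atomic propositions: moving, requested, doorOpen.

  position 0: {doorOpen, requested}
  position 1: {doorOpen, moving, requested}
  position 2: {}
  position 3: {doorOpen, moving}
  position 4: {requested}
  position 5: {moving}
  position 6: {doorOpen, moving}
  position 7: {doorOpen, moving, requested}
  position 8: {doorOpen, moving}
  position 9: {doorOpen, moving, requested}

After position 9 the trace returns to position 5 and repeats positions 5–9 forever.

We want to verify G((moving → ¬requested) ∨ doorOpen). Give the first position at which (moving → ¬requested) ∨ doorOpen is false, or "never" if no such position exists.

(moving → ¬requested) ∨ doorOpen holds at every position 0..9, and those are all the positions the trace ever visits, so the invariant G((moving → ¬requested) ∨ doorOpen) is never violated.

never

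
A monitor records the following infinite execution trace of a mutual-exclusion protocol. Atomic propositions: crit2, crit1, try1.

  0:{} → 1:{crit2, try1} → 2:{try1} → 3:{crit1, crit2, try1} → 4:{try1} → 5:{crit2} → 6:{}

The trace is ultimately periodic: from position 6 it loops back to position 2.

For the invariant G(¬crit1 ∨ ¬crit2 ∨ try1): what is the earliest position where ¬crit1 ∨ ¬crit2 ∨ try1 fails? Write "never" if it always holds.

never

¬crit1 ∨ ¬crit2 ∨ try1 holds at every position 0..6, and those are all the positions the trace ever visits, so the invariant G(¬crit1 ∨ ¬crit2 ∨ try1) is never violated.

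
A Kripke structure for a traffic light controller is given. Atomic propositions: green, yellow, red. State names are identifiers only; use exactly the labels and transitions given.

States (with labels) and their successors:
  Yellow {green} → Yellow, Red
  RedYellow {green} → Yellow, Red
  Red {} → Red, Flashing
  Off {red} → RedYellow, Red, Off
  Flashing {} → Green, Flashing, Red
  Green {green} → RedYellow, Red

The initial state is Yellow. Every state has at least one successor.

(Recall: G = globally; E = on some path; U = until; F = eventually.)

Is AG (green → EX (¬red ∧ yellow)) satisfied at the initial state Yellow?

States satisfying green → EX (¬red ∧ yellow): {Red, Off, Flashing}.
States satisfying AG (green → EX (¬red ∧ yellow)): ∅.
Green is reachable from Yellow and violates green → EX (¬red ∧ yellow), so AG fails at Yellow.
Yellow ∉ Sat(AG (green → EX (¬red ∧ yellow))).

Does not hold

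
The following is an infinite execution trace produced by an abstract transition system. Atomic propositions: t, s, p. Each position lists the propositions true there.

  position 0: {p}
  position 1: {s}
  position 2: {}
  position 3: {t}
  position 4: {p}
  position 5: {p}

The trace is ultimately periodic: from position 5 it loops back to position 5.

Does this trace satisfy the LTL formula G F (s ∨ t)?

Violated

F (s ∨ t) must hold at every position from 0 onward. It fails at position 4, so G F (s ∨ t) is false.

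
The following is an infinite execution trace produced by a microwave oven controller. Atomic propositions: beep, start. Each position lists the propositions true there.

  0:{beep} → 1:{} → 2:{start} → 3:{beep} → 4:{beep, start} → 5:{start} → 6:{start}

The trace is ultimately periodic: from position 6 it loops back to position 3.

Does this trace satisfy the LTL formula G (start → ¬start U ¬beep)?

start → ¬start U ¬beep must hold at every position from 0 onward. It fails at position 4, so G (start → ¬start U ¬beep) is false.
Positions where start holds: 2, 4, 5, 6.
Check ¬start U ¬beep at each: 2→ok, 4→fails, 5→ok, 6→ok.

Does not hold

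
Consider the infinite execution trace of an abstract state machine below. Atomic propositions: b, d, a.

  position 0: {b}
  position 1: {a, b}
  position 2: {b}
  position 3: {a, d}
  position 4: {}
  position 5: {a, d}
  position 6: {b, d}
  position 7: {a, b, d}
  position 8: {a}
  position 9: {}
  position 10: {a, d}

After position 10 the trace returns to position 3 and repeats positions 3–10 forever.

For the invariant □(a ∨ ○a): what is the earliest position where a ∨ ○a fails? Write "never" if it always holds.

a ∨ ○a holds at every position 0..10, and those are all the positions the trace ever visits, so the invariant □(a ∨ ○a) is never violated.

never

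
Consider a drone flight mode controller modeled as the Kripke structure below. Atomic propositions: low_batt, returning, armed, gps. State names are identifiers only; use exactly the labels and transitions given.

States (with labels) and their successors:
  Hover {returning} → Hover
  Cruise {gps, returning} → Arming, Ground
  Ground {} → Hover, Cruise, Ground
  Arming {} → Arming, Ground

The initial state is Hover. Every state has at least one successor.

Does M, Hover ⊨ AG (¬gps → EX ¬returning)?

Does not hold

States satisfying ¬gps → EX ¬returning: {Cruise, Ground, Arming}.
States satisfying AG (¬gps → EX ¬returning): ∅.
Hover is reachable from Hover and violates ¬gps → EX ¬returning, so AG fails at Hover.
Hover ∉ Sat(AG (¬gps → EX ¬returning)).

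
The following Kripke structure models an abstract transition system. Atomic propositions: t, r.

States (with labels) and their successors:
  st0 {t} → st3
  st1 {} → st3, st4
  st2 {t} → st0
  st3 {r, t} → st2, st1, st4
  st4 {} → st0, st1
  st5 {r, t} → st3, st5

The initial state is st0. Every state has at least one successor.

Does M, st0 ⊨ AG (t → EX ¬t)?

States satisfying t → EX ¬t: {st1, st3, st4}.
States satisfying AG (t → EX ¬t): ∅.
st0 is reachable from st0 and violates t → EX ¬t, so AG fails at st0.
st0 ∉ Sat(AG (t → EX ¬t)).

Does not hold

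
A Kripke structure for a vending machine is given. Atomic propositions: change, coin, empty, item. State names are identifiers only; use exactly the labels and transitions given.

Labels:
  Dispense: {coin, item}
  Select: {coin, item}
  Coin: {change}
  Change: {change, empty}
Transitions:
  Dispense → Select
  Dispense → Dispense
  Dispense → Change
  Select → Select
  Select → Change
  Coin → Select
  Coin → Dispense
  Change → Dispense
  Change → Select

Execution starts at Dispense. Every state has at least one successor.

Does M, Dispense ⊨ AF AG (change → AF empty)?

Holds

States satisfying AG (change → AF empty): {Dispense, Select, Change}.
States satisfying AF AG (change → AF empty): {Dispense, Select, Coin, Change}.
Dispense ∈ Sat(AF AG (change → AF empty)).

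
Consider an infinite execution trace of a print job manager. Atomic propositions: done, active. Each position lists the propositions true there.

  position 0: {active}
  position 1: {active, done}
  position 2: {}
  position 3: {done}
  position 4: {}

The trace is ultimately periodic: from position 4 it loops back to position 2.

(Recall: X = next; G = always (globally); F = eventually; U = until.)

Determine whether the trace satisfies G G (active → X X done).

G (active → X X done) must hold at every position from 0 onward. It fails at position 0, so G G (active → X X done) is false.

No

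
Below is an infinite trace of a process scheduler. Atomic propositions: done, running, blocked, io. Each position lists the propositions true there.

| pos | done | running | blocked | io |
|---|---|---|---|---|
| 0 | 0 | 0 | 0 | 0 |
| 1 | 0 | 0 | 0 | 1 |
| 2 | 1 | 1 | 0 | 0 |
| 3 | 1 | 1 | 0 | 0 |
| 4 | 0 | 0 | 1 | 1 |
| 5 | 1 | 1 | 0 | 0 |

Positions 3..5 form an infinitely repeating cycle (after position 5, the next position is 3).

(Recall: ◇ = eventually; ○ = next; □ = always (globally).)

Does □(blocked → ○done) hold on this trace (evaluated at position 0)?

blocked → ○done holds at every position 0..5, and those are all positions ever visited, so □(blocked → ○done) holds.
Positions where blocked holds: 4.
Check ○done at each: 4→ok.

Holds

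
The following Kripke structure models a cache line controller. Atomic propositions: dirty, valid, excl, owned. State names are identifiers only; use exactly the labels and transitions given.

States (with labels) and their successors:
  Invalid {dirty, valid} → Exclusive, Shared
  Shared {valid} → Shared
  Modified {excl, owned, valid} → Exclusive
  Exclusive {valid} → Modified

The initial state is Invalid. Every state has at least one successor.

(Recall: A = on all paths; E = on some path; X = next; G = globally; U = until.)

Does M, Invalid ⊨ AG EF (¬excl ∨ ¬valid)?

Yes

States satisfying EF (¬excl ∨ ¬valid): {Invalid, Shared, Modified, Exclusive}.
States satisfying AG EF (¬excl ∨ ¬valid): {Invalid, Shared, Modified, Exclusive}.
Every state reachable from Invalid satisfies EF (¬excl ∨ ¬valid).
Invalid ∈ Sat(AG EF (¬excl ∨ ¬valid)).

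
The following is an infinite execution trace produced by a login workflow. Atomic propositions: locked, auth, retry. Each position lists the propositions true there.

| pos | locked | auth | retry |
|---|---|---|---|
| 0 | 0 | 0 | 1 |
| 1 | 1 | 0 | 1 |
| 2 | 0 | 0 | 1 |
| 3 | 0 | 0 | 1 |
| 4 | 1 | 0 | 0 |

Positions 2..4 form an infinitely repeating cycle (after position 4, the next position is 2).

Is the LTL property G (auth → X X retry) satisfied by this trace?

auth → X X retry holds at every position 0..4, and those are all positions ever visited, so G (auth → X X retry) holds.

Satisfied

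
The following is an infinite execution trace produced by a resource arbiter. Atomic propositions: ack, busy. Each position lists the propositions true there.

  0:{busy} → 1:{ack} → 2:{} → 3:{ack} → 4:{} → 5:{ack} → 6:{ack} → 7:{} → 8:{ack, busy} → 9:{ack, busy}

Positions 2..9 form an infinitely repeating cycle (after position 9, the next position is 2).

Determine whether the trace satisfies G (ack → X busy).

Violated

ack → X busy must hold at every position from 0 onward. It fails at position 1, so G (ack → X busy) is false.
Positions where ack holds: 1, 3, 5, 6, 8, 9.
Check X busy at each: 1→fails, 3→fails, 5→fails, 6→fails, 8→ok, 9→fails.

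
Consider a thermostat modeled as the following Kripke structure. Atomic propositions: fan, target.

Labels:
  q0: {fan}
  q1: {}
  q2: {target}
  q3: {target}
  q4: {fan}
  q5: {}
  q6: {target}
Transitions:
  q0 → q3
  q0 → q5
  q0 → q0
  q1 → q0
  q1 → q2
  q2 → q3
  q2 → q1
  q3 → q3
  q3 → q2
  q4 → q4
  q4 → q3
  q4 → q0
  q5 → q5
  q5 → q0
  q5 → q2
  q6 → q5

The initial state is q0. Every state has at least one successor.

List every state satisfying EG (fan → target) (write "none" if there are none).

States satisfying fan → target: {q1, q2, q3, q5, q6}.
States satisfying EG (fan → target): {q1, q2, q3, q5, q6}.

{q1, q2, q3, q5, q6}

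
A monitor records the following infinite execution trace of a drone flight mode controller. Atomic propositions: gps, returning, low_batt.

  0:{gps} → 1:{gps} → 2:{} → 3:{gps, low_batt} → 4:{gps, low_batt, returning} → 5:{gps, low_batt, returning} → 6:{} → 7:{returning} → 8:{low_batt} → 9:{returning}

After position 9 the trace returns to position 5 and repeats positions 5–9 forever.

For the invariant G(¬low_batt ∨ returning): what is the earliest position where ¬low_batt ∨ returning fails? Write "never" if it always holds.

3

Check ¬low_batt ∨ returning at each position in order: 0 ✓, 1 ✓, 2 ✓.
At position 3 the labels are {gps, low_batt}, so ¬low_batt ∨ returning is false there. This is the first violation.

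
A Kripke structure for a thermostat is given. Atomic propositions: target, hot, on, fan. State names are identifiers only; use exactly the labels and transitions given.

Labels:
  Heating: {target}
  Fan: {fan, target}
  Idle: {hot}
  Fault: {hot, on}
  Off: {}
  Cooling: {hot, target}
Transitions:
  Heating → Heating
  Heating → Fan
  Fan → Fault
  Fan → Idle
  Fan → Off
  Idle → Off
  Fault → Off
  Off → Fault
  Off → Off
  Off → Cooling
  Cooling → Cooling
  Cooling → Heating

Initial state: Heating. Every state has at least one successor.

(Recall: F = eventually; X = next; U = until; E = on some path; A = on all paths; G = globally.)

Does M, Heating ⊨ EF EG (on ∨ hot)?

Yes

States satisfying EG (on ∨ hot): {Cooling}.
States satisfying EF EG (on ∨ hot): {Heating, Fan, Idle, Fault, Off, Cooling}.
Some path from Heating reaches a state where EG (on ∨ hot) holds.
Heating ∈ Sat(EF EG (on ∨ hot)).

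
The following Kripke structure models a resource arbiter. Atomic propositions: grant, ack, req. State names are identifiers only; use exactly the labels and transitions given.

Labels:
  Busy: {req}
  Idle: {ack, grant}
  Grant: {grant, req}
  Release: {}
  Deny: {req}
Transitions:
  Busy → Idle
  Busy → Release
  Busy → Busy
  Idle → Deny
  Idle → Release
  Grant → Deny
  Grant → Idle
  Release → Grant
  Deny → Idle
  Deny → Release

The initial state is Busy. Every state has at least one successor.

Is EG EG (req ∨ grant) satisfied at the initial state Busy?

Satisfied

States satisfying EG (req ∨ grant): {Busy, Idle, Grant, Deny}.
States satisfying EG EG (req ∨ grant): {Busy, Idle, Grant, Deny}.
Busy ∈ Sat(EG EG (req ∨ grant)).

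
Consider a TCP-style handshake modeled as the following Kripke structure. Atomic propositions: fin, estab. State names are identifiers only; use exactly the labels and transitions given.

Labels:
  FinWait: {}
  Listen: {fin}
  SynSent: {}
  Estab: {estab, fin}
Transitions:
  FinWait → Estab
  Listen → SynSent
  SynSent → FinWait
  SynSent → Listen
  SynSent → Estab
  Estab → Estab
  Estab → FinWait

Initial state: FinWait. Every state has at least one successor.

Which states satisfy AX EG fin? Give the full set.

{FinWait}

States satisfying EG fin: {Estab}.
States satisfying AX EG fin: {FinWait}.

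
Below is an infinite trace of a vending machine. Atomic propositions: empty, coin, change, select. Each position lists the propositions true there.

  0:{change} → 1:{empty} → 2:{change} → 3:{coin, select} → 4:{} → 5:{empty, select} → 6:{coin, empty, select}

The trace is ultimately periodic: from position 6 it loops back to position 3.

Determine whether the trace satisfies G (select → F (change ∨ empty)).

select → F (change ∨ empty) holds at every position 0..6, and those are all positions ever visited, so G (select → F (change ∨ empty)) holds.
Positions where select holds: 3, 5, 6.
Check F (change ∨ empty) at each: 3→ok, 5→ok, 6→ok.

Yes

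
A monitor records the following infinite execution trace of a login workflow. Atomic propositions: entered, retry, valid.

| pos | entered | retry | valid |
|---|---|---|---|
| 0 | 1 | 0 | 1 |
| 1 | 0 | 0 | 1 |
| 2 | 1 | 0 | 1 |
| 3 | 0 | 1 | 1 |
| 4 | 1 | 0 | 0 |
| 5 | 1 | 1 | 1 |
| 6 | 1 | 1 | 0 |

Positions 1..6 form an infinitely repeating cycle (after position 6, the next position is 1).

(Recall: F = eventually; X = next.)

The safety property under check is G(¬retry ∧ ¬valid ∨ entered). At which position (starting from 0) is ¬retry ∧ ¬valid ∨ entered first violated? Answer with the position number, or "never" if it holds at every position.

Check ¬retry ∧ ¬valid ∨ entered at each position in order: 0 ✓.
At position 1 the labels are {valid}, so ¬retry ∧ ¬valid ∨ entered is false there. This is the first violation.

1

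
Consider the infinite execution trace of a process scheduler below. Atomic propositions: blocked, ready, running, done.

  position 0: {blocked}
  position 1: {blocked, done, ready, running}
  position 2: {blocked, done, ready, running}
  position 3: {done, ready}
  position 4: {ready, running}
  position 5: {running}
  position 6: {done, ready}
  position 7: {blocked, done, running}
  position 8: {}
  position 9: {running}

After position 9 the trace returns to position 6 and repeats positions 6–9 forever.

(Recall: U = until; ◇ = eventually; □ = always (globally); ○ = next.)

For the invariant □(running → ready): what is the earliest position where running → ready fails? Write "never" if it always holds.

5

Check running → ready at each position in order: 0 ✓, 1 ✓, 2 ✓, 3 ✓, 4 ✓.
At position 5 the labels are {running}, so running → ready is false there. This is the first violation.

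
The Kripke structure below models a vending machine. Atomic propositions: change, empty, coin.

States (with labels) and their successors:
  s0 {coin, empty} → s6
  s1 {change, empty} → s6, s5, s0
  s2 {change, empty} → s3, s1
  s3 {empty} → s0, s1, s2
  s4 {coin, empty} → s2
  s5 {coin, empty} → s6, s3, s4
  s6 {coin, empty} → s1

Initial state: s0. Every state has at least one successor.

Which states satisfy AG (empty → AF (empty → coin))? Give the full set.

States satisfying empty → AF (empty → coin): {s0, s1, s4, s5, s6}.
States satisfying AG (empty → AF (empty → coin)): ∅.

none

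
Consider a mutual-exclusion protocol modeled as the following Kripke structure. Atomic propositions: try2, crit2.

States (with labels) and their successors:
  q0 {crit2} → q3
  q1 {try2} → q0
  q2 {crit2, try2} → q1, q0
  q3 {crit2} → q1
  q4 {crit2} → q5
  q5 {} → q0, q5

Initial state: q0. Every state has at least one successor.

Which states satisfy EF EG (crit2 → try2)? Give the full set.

States satisfying EG (crit2 → try2): {q5}.
States satisfying EF EG (crit2 → try2): {q4, q5}.

{q4, q5}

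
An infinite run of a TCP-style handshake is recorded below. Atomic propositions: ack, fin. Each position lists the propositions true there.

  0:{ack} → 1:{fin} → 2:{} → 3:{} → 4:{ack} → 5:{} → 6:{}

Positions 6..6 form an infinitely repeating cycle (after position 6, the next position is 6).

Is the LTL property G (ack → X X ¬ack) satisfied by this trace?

Yes

ack → X X ¬ack holds at every position 0..6, and those are all positions ever visited, so G (ack → X X ¬ack) holds.
Positions where ack holds: 0, 4.
Check X X ¬ack at each: 0→ok, 4→ok.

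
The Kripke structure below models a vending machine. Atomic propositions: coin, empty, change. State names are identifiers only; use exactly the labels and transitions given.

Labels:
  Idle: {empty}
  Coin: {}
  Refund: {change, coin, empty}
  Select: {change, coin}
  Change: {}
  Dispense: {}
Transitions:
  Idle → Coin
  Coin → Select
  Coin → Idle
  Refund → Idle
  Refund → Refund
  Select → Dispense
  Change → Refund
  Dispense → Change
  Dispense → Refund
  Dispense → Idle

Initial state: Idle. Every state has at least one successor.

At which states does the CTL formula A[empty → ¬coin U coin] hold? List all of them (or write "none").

{Refund, Select, Change}

States satisfying empty → ¬coin: {Idle, Coin, Select, Change, Dispense}.
States satisfying coin: {Refund, Select}.
States satisfying A[empty → ¬coin U coin]: {Refund, Select, Change}.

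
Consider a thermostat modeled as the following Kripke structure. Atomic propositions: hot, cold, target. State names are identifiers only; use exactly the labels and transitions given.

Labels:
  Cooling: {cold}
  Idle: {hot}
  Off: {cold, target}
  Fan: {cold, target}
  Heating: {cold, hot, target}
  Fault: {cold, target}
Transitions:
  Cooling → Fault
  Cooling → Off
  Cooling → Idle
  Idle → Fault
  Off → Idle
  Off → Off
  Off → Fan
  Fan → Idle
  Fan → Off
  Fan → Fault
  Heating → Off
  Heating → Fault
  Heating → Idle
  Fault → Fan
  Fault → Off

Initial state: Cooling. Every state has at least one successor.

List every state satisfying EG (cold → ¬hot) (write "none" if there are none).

{Cooling, Idle, Off, Fan, Fault}

States satisfying cold → ¬hot: {Cooling, Idle, Off, Fan, Fault}.
States satisfying EG (cold → ¬hot): {Cooling, Idle, Off, Fan, Fault}.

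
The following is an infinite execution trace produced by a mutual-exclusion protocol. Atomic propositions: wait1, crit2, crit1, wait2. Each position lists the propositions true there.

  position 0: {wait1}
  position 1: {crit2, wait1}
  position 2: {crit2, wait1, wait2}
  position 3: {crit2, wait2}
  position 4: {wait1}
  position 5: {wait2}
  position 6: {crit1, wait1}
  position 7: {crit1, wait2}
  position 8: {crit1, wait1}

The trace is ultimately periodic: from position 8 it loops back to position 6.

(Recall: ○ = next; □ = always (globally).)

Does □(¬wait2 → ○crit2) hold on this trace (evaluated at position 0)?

¬wait2 → ○crit2 must hold at every position from 0 onward. It fails at position 4, so □(¬wait2 → ○crit2) is false.
Positions where ¬wait2 holds: 0, 1, 4, 6, 8.
Check ○crit2 at each: 0→ok, 1→ok, 4→fails, 6→fails, 8→fails.

No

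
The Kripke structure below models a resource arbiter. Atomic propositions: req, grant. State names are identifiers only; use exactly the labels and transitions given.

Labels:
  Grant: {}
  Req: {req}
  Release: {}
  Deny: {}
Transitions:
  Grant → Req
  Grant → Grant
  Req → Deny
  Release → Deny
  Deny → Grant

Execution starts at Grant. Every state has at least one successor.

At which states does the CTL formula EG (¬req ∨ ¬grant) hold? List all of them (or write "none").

{Grant, Req, Release, Deny}

States satisfying ¬req ∨ ¬grant: {Grant, Req, Release, Deny}.
States satisfying EG (¬req ∨ ¬grant): {Grant, Req, Release, Deny}.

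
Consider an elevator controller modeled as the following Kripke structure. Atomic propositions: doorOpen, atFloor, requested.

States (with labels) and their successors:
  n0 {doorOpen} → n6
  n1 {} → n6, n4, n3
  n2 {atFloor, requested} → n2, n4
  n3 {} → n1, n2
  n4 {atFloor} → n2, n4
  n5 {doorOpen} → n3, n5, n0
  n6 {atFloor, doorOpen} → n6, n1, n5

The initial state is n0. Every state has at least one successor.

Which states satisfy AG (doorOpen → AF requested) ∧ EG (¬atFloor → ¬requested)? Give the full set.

States satisfying doorOpen → AF requested: {n1, n2, n3, n4}.
States satisfying AG (doorOpen → AF requested): {n2, n4}.
States satisfying ¬atFloor → ¬requested: {n0, n1, n2, n3, n4, n5, n6}.
States satisfying EG (¬atFloor → ¬requested): {n0, n1, n2, n3, n4, n5, n6}.
States satisfying AG (doorOpen → AF requested) ∧ EG (¬atFloor → ¬requested): {n2, n4}.

{n2, n4}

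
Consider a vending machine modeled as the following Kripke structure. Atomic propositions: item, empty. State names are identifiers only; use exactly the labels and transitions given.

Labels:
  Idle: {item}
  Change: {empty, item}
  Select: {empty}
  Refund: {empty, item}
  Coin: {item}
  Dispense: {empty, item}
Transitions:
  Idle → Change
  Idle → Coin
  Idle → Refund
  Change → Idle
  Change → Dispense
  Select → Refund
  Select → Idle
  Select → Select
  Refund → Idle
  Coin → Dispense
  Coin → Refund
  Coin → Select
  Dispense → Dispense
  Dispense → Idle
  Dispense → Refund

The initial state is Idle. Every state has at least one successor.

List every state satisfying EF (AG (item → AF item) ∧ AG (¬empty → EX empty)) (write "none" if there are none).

States satisfying AG (item → AF item) ∧ AG (¬empty → EX empty): {Idle, Change, Select, Refund, Coin, Dispense}.
States satisfying EF (AG (item → AF item) ∧ AG (¬empty → EX empty)): {Idle, Change, Select, Refund, Coin, Dispense}.

{Idle, Change, Select, Refund, Coin, Dispense}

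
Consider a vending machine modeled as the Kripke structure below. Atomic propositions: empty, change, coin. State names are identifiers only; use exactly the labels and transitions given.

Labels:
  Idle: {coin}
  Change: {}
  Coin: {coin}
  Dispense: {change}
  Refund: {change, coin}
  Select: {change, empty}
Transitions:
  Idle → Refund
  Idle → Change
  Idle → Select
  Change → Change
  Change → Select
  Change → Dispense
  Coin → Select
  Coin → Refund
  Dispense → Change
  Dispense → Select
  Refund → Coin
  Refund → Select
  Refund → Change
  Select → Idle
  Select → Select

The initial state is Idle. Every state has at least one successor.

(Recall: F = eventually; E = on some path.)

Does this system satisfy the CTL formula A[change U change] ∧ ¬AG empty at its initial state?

Does not hold

States satisfying change: {Dispense, Refund, Select}.
States satisfying A[change U change]: {Dispense, Refund, Select}.
States satisfying empty: {Select}.
States satisfying AG empty: ∅.
States satisfying ¬AG empty: {Idle, Change, Coin, Dispense, Refund, Select}.
States satisfying A[change U change] ∧ ¬AG empty: {Dispense, Refund, Select}.
Idle ∉ Sat(A[change U change] ∧ ¬AG empty).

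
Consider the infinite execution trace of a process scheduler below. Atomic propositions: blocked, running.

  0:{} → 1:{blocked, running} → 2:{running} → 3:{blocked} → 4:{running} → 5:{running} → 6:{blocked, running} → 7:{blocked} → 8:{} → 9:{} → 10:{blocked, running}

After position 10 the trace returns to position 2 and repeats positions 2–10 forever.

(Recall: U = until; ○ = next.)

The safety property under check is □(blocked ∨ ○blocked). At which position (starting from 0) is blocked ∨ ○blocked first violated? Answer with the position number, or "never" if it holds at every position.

Check blocked ∨ ○blocked at each position in order: 0 ✓, 1 ✓, 2 ✓, 3 ✓.
At position 4 the labels are {running} and the next position 5 has {running}, so blocked ∨ ○blocked is false there. This is the first violation.

4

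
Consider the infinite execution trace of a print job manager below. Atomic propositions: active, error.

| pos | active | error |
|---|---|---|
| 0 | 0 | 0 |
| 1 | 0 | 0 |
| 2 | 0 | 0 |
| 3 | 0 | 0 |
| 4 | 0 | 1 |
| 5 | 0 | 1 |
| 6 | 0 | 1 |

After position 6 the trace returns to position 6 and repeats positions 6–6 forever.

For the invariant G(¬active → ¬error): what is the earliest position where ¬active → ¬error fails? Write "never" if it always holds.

Check ¬active → ¬error at each position in order: 0 ✓, 1 ✓, 2 ✓, 3 ✓.
At position 4 the labels are {error}, so ¬active → ¬error is false there. This is the first violation.

4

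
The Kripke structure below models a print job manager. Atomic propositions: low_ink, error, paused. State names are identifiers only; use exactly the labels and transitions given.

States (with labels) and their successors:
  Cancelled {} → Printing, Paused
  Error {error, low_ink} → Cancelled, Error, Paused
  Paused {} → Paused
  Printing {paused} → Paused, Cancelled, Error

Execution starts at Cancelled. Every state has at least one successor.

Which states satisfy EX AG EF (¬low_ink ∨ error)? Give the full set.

States satisfying AG EF (¬low_ink ∨ error): {Cancelled, Error, Paused, Printing}.
States satisfying EX AG EF (¬low_ink ∨ error): {Cancelled, Error, Paused, Printing}.

{Cancelled, Error, Paused, Printing}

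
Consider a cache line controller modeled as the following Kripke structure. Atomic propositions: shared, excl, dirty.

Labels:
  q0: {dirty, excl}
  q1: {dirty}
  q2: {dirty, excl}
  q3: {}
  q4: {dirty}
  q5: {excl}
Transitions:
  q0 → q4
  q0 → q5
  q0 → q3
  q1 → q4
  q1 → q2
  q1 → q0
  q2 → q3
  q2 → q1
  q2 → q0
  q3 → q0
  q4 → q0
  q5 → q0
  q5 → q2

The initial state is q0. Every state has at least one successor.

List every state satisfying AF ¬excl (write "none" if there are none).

{q1, q3, q4}

States satisfying ¬excl: {q1, q3, q4}.
States satisfying AF ¬excl: {q1, q3, q4}.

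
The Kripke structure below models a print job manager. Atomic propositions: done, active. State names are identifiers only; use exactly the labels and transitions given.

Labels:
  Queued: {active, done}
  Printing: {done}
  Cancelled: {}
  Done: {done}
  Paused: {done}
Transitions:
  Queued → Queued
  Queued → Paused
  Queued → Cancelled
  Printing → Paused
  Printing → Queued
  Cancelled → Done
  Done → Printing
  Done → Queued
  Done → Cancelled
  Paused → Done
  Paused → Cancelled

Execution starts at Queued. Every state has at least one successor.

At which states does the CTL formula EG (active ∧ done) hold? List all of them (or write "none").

{Queued}

States satisfying active ∧ done: {Queued}.
States satisfying EG (active ∧ done): {Queued}.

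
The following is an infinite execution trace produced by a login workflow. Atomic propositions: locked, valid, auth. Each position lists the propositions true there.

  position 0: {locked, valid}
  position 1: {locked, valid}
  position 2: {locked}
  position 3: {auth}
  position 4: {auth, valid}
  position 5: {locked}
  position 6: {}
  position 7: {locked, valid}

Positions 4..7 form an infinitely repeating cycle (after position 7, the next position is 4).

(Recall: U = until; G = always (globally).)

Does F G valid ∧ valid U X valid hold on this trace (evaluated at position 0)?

No

G valid is false at every position 0..7, so it never becomes true and F G valid fails.
Walking from position 0: X valid first holds at position 0, and valid holds at every earlier position along the way, so valid U X valid holds.
At position 0: F G valid is false; valid U X valid is true; so F G valid ∧ valid U X valid is false.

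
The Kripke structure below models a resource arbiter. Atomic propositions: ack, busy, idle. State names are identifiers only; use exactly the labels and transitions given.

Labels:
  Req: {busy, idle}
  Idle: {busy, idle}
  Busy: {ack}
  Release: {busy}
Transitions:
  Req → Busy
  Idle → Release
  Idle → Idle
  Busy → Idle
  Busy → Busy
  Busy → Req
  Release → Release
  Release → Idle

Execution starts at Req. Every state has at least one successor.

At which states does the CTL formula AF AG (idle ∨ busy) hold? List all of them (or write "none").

{Idle, Release}

States satisfying AG (idle ∨ busy): {Idle, Release}.
States satisfying AF AG (idle ∨ busy): {Idle, Release}.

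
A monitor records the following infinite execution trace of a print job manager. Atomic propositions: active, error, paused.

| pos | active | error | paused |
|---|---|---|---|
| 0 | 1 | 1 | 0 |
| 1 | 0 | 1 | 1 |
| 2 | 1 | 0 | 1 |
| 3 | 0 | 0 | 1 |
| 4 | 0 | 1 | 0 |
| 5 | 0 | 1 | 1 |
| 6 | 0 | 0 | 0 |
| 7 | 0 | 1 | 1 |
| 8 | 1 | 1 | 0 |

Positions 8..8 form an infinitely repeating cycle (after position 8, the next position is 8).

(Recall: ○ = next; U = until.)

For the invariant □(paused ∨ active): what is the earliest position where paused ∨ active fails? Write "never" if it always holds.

4

Check paused ∨ active at each position in order: 0 ✓, 1 ✓, 2 ✓, 3 ✓.
At position 4 the labels are {error}, so paused ∨ active is false there. This is the first violation.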